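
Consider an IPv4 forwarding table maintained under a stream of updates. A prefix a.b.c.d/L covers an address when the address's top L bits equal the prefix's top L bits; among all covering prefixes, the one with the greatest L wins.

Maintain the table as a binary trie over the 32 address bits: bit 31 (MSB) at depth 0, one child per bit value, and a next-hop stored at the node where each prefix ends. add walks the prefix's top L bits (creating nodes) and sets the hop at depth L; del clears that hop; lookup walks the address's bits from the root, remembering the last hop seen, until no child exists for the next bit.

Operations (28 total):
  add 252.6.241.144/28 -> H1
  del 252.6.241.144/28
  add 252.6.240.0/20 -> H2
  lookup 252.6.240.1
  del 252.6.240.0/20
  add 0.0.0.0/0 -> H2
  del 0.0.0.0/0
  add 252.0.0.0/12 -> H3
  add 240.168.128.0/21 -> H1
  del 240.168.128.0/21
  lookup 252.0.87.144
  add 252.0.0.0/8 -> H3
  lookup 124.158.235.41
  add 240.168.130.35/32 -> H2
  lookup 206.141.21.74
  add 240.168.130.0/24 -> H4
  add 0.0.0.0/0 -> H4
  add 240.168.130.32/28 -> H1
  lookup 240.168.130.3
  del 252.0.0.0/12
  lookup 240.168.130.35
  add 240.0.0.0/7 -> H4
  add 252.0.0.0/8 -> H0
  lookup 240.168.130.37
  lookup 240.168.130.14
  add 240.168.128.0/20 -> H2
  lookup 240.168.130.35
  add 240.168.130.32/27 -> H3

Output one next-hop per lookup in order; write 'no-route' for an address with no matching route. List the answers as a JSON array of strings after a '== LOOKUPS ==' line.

Trace:
  + 252.6.241.144/28 (H1) depth=28
  - 252.6.241.144/28 clear@28
  + 252.6.240.0/20 (H2) depth=20
  ? 252.6.240.1  path d0:-→d1:-→d2:-→d3:-→d4:-→d5:-→d6:-→d7:-→d8:-→d9:-→d10:-→d11:-→d12:-→d13:-→d14:-→d15:-→d16:-→d17:-→d18:-→d19:-→d20:H2→d21:-→d22:-→d23:-  best=H2
  - 252.6.240.0/20 clear@20
  + 0.0.0.0/0 (H2) depth=0
  - 0.0.0.0/0 clear@0
  + 252.0.0.0/12 (H3) depth=12
  + 240.168.128.0/21 (H1) depth=21
  - 240.168.128.0/21 clear@21
  ? 252.0.87.144  path d0:-→d1:-→d2:-→d3:-→d4:-→d5:-→d6:-→d7:-→d8:-→d9:-→d10:-→d11:-→d12:H3→d13:-  best=H3
  + 252.0.0.0/8 (H3) depth=8
  ? 124.158.235.41  path d0:-  best=no-route
  + 240.168.130.35/32 (H2) depth=32
  ? 206.141.21.74  path d0:-→d1:-→d2:-  best=no-route
  + 240.168.130.0/24 (H4) depth=24
  + 0.0.0.0/0 (H4) depth=0
  + 240.168.130.32/28 (H1) depth=28
  ? 240.168.130.3  path d0:H4→d1:-→d2:-→d3:-→d4:-→d5:-→d6:-→d7:-→d8:-→d9:-→d10:-→d11:-→d12:-→d13:-→d14:-→d15:-→d16:-→d17:-→d18:-→d19:-→d20:-→d21:-→d22:-→d23:-→d24:H4→d25:-→d26:-  best=H4
  - 252.0.0.0/12 clear@12
  ? 240.168.130.35  path d0:H4→d1:-→d2:-→d3:-→d4:-→d5:-→d6:-→d7:-→d8:-→d9:-→d10:-→d11:-→d12:-→d13:-→d14:-→d15:-→d16:-→d17:-→d18:-→d19:-→d20:-→d21:-→d22:-→d23:-→d24:H4→d25:-→d26:-→d27:-→d28:H1→d29:-→d30:-→d31:-→d32:H2  best=H2
  + 240.0.0.0/7 (H4) depth=7
  + 252.0.0.0/8 (H0) depth=8
  ? 240.168.130.37  path d0:H4→d1:-→d2:-→d3:-→d4:-→d5:-→d6:-→d7:H4→d8:-→d9:-→d10:-→d11:-→d12:-→d13:-→d14:-→d15:-→d16:-→d17:-→d18:-→d19:-→d20:-→d21:-→d22:-→d23:-→d24:H4→d25:-→d26:-→d27:-→d28:H1→d29:-  best=H1
  ? 240.168.130.14  path d0:H4→d1:-→d2:-→d3:-→d4:-→d5:-→d6:-→d7:H4→d8:-→d9:-→d10:-→d11:-→d12:-→d13:-→d14:-→d15:-→d16:-→d17:-→d18:-→d19:-→d20:-→d21:-→d22:-→d23:-→d24:H4→d25:-→d26:-  best=H4
  + 240.168.128.0/20 (H2) depth=20
  ? 240.168.130.35  path d0:H4→d1:-→d2:-→d3:-→d4:-→d5:-→d6:-→d7:H4→d8:-→d9:-→d10:-→d11:-→d12:-→d13:-→d14:-→d15:-→d16:-→d17:-→d18:-→d19:-→d20:H2→d21:-→d22:-→d23:-→d24:H4→d25:-→d26:-→d27:-→d28:H1→d29:-→d30:-→d31:-→d32:H2  best=H2
  + 240.168.130.32/27 (H3) depth=27

== LOOKUPS ==
["H2","H3","no-route","no-route","H4","H2","H1","H4","H2"]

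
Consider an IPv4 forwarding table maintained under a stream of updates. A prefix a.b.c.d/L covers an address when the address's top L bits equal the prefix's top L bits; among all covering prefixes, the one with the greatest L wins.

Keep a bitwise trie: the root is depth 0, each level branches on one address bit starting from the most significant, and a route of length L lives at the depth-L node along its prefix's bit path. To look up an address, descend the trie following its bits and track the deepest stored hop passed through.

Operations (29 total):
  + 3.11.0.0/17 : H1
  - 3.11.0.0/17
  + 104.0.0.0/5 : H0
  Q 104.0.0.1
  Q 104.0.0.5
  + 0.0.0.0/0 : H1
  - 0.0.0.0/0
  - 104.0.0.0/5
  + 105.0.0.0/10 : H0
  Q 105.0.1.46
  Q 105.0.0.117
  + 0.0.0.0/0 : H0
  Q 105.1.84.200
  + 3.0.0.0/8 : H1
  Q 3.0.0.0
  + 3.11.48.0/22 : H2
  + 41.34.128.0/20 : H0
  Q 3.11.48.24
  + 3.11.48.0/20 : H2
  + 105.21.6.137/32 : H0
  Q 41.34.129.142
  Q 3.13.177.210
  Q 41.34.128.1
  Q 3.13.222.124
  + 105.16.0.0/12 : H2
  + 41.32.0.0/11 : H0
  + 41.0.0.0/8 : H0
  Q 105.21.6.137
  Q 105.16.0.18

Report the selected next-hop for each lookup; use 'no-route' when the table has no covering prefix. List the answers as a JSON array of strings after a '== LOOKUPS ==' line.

Trace:
  + 3.11.0.0/17 (H1) depth=17
  - 3.11.0.0/17 clear@17
  + 104.0.0.0/5 (H0) depth=5
  lookup 104.0.0.1: bits 01101 walk d0:-→d1:-→d2:-→d3:-→d4:-→d5:H0 -> H0
  lookup 104.0.0.5: bits 01101 walk d0:-→d1:-→d2:-→d3:-→d4:-→d5:H0 -> H0
  + 0.0.0.0/0 (H1) depth=0
  - 0.0.0.0/0 clear@0
  - 104.0.0.0/5 clear@5
  + 105.0.0.0/10 (H0) depth=10
  lookup 105.0.1.46: bits 0110100100 walk d0:-→d1:-→d2:-→d3:-→d4:-→d5:-→d6:-→d7:-→d8:-→d9:-→d10:H0 -> H0
  lookup 105.0.0.117: bits 0110100100 walk d0:-→d1:-→d2:-→d3:-→d4:-→d5:-→d6:-→d7:-→d8:-→d9:-→d10:H0 -> H0
  + 0.0.0.0/0 (H0) depth=0
  lookup 105.1.84.200: bits 0110100100 walk d0:H0→d1:-→d2:-→d3:-→d4:-→d5:-→d6:-→d7:-→d8:-→d9:-→d10:H0 -> H0
  + 3.0.0.0/8 (H1) depth=8
  lookup 3.0.0.0: bits 000000110000 walk d0:H0→d1:-→d2:-→d3:-→d4:-→d5:-→d6:-→d7:-→d8:H1→d9:-→d10:-→d11:-→d12:- -> H1
  + 3.11.48.0/22 (H2) depth=22
  + 41.34.128.0/20 (H0) depth=20
  lookup 3.11.48.24: bits 0000001100001011001100 walk d0:H0→d1:-→d2:-→d3:-→d4:-→d5:-→d6:-→d7:-→d8:H1→d9:-→d10:-→d11:-→d12:-→d13:-→d14:-→d15:-→d16:-→d17:-→d18:-→d19:-→d20:-→d21:-→d22:H2 -> H2
  + 3.11.48.0/20 (H2) depth=20
  + 105.21.6.137/32 (H0) depth=32
  lookup 41.34.129.142: bits 00101001001000101000 walk d0:H0→d1:-→d2:-→d3:-→d4:-→d5:-→d6:-→d7:-→d8:-→d9:-→d10:-→d11:-→d12:-→d13:-→d14:-→d15:-→d16:-→d17:-→d18:-→d19:-→d20:H0 -> H0
  lookup 3.13.177.210: bits 0000001100001 walk d0:H0→d1:-→d2:-→d3:-→d4:-→d5:-→d6:-→d7:-→d8:H1→d9:-→d10:-→d11:-→d12:-→d13:- -> H1
  lookup 41.34.128.1: bits 00101001001000101000 walk d0:H0→d1:-→d2:-→d3:-→d4:-→d5:-→d6:-→d7:-→d8:-→d9:-→d10:-→d11:-→d12:-→d13:-→d14:-→d15:-→d16:-→d17:-→d18:-→d19:-→d20:H0 -> H0
  lookup 3.13.222.124: bits 0000001100001 walk d0:H0→d1:-→d2:-→d3:-→d4:-→d5:-→d6:-→d7:-→d8:H1→d9:-→d10:-→d11:-→d12:-→d13:- -> H1
  + 105.16.0.0/12 (H2) depth=12
  + 41.32.0.0/11 (H0) depth=11
  + 41.0.0.0/8 (H0) depth=8
  lookup 105.21.6.137: bits 01101001000101010000011010001001 walk d0:H0→d1:-→d2:-→d3:-→d4:-→d5:-→d6:-→d7:-→d8:-→d9:-→d10:H0→d11:-→d12:H2→d13:-→d14:-→d15:-→d16:-→d17:-→d18:-→d19:-→d20:-→d21:-→d22:-→d23:-→d24:-→d25:-→d26:-→d27:-→d28:-→d29:-→d30:-→d31:-→d32:H0 -> H0
  lookup 105.16.0.18: bits 0110100100010 walk d0:H0→d1:-→d2:-→d3:-→d4:-→d5:-→d6:-→d7:-→d8:-→d9:-→d10:H0→d11:-→d12:H2→d13:- -> H2

== LOOKUPS ==
["H0","H0","H0","H0","H0","H1","H2","H0","H1","H0","H1","H0","H2"]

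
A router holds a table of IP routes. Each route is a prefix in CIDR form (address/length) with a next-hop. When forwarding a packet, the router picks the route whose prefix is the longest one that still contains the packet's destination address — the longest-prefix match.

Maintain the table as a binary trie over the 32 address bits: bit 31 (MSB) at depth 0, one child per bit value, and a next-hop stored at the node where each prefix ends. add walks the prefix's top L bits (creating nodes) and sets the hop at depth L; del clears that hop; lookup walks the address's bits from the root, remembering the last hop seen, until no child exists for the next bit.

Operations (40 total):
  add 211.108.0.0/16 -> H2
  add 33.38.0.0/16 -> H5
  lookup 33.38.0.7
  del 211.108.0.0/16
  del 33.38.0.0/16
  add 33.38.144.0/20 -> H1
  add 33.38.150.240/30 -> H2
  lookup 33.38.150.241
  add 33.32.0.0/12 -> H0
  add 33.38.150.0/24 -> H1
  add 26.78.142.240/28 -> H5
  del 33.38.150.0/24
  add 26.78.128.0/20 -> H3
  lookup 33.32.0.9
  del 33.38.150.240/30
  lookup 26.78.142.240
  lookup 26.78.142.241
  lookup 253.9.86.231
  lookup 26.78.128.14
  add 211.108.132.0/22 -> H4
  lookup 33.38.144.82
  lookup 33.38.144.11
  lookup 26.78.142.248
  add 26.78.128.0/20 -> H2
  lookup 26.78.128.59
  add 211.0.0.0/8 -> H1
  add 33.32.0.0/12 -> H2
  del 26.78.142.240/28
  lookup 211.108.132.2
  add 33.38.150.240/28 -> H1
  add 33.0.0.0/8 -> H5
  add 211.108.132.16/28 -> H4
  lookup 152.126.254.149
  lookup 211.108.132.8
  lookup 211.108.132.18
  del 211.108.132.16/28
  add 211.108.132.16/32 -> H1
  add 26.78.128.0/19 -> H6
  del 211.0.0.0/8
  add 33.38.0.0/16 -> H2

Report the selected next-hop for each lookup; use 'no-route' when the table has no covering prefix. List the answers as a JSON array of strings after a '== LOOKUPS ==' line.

Apply in order:
  add 211.108.0.0/16 -> H2 at depth 16
  add 33.38.0.0/16 -> H5 at depth 16
  Q 33.38.0.7: descend 0010000100100110 ; hops seen [H5] ; pick H5
  del 211.108.0.0/16 (clear depth 16)
  del 33.38.0.0/16 (clear depth 16)
  add 33.38.144.0/20 -> H1 at depth 20
  add 33.38.150.240/30 -> H2 at depth 30
  Q 33.38.150.241: descend 001000010010011010010110111100 ; hops seen [H1,H2] ; pick H2
  add 33.32.0.0/12 -> H0 at depth 12
  add 33.38.150.0/24 -> H1 at depth 24
  add 26.78.142.240/28 -> H5 at depth 28
  del 33.38.150.0/24 (clear depth 24)
  add 26.78.128.0/20 -> H3 at depth 20
  Q 33.32.0.9: descend 0010000100100 ; hops seen [H0] ; pick H0
  del 33.38.150.240/30 (clear depth 30)
  Q 26.78.142.240: descend 0001101001001110100011101111 ; hops seen [H3,H5] ; pick H5
  Q 26.78.142.241: descend 0001101001001110100011101111 ; hops seen [H3,H5] ; pick H5
  Q 253.9.86.231: descend 11 ; hops seen [∅] ; pick no-route
  Q 26.78.128.14: descend 00011010010011101000 ; hops seen [H3] ; pick H3
  add 211.108.132.0/22 -> H4 at depth 22
  Q 33.38.144.82: descend 001000010010011010010 ; hops seen [H0,H1] ; pick H1
  Q 33.38.144.11: descend 001000010010011010010 ; hops seen [H0,H1] ; pick H1
  Q 26.78.142.248: descend 0001101001001110100011101111 ; hops seen [H3,H5] ; pick H5
  add 26.78.128.0/20 -> H2 at depth 20
  Q 26.78.128.59: descend 00011010010011101000 ; hops seen [H2] ; pick H2
  add 211.0.0.0/8 -> H1 at depth 8
  add 33.32.0.0/12 -> H2 at depth 12
  del 26.78.142.240/28 (clear depth 28)
  Q 211.108.132.2: descend 1101001101101100100001 ; hops seen [H1,H4] ; pick H4
  add 33.38.150.240/28 -> H1 at depth 28
  add 33.0.0.0/8 -> H5 at depth 8
  add 211.108.132.16/28 -> H4 at depth 28
  Q 152.126.254.149: descend 1 ; hops seen [∅] ; pick no-route
  Q 211.108.132.8: descend 110100110110110010000100000 ; hops seen [H1,H4] ; pick H4
  Q 211.108.132.18: descend 1101001101101100100001000001 ; hops seen [H1,H4,H4] ; pick H4
  del 211.108.132.16/28 (clear depth 28)
  add 211.108.132.16/32 -> H1 at depth 32
  add 26.78.128.0/19 -> H6 at depth 19
  del 211.0.0.0/8 (clear depth 8)
  add 33.38.0.0/16 -> H2 at depth 16

== LOOKUPS ==
["H5","H2","H0","H5","H5","no-route","H3","H1","H1","H5","H2","H4","no-route","H4","H4"]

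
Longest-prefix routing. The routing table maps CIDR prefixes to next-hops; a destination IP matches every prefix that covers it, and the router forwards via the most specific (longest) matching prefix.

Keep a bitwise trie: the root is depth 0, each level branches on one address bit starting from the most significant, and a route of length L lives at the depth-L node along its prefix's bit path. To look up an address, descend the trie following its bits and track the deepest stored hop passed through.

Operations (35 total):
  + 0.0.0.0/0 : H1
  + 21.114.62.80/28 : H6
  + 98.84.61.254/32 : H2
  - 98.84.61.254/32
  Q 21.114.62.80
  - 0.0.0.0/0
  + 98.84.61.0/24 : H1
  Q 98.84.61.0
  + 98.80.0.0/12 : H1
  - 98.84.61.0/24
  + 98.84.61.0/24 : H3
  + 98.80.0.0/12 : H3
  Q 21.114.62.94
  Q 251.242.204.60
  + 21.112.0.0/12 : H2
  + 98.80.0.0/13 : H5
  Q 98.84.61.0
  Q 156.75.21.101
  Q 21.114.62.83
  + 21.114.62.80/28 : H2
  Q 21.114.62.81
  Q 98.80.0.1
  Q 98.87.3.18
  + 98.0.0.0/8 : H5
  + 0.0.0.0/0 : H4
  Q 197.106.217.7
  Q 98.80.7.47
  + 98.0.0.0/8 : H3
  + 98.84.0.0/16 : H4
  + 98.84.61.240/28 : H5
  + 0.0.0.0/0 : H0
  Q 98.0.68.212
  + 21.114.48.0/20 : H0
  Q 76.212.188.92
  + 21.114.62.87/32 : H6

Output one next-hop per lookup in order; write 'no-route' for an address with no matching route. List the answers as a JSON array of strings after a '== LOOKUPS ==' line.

Trace:
  + 0.0.0.0/0 (H1) depth=0
  + 21.114.62.80/28 (H6) depth=28
  + 98.84.61.254/32 (H2) depth=32
  - 98.84.61.254/32 clear@32
  ? 21.114.62.80  path d0:H1→d1:-→d2:-→d3:-→d4:-→d5:-→d6:-→d7:-→d8:-→d9:-→d10:-→d11:-→d12:-→d13:-→d14:-→d15:-→d16:-→d17:-→d18:-→d19:-→d20:-→d21:-→d22:-→d23:-→d24:-→d25:-→d26:-→d27:-→d28:H6  best=H6
  - 0.0.0.0/0 clear@0
  + 98.84.61.0/24 (H1) depth=24
  ? 98.84.61.0  path d0:-→d1:-→d2:-→d3:-→d4:-→d5:-→d6:-→d7:-→d8:-→d9:-→d10:-→d11:-→d12:-→d13:-→d14:-→d15:-→d16:-→d17:-→d18:-→d19:-→d20:-→d21:-→d22:-→d23:-→d24:H1  best=H1
  + 98.80.0.0/12 (H1) depth=12
  - 98.84.61.0/24 clear@24
  + 98.84.61.0/24 (H3) depth=24
  + 98.80.0.0/12 (H3) depth=12
  ? 21.114.62.94  path d0:-→d1:-→d2:-→d3:-→d4:-→d5:-→d6:-→d7:-→d8:-→d9:-→d10:-→d11:-→d12:-→d13:-→d14:-→d15:-→d16:-→d17:-→d18:-→d19:-→d20:-→d21:-→d22:-→d23:-→d24:-→d25:-→d26:-→d27:-→d28:H6  best=H6
  ? 251.242.204.60  path d0:-  best=no-route
  + 21.112.0.0/12 (H2) depth=12
  + 98.80.0.0/13 (H5) depth=13
  ? 98.84.61.0  path d0:-→d1:-→d2:-→d3:-→d4:-→d5:-→d6:-→d7:-→d8:-→d9:-→d10:-→d11:-→d12:H3→d13:H5→d14:-→d15:-→d16:-→d17:-→d18:-→d19:-→d20:-→d21:-→d22:-→d23:-→d24:H3  best=H3
  ? 156.75.21.101  path d0:-  best=no-route
  ? 21.114.62.83  path d0:-→d1:-→d2:-→d3:-→d4:-→d5:-→d6:-→d7:-→d8:-→d9:-→d10:-→d11:-→d12:H2→d13:-→d14:-→d15:-→d16:-→d17:-→d18:-→d19:-→d20:-→d21:-→d22:-→d23:-→d24:-→d25:-→d26:-→d27:-→d28:H6  best=H6
  + 21.114.62.80/28 (H2) depth=28
  ? 21.114.62.81  path d0:-→d1:-→d2:-→d3:-→d4:-→d5:-→d6:-→d7:-→d8:-→d9:-→d10:-→d11:-→d12:H2→d13:-→d14:-→d15:-→d16:-→d17:-→d18:-→d19:-→d20:-→d21:-→d22:-→d23:-→d24:-→d25:-→d26:-→d27:-→d28:H2  best=H2
  ? 98.80.0.1  path d0:-→d1:-→d2:-→d3:-→d4:-→d5:-→d6:-→d7:-→d8:-→d9:-→d10:-→d11:-→d12:H3→d13:H5  best=H5
  ? 98.87.3.18  path d0:-→d1:-→d2:-→d3:-→d4:-→d5:-→d6:-→d7:-→d8:-→d9:-→d10:-→d11:-→d12:H3→d13:H5→d14:-  best=H5
  + 98.0.0.0/8 (H5) depth=8
  + 0.0.0.0/0 (H4) depth=0
  ? 197.106.217.7  path d0:H4  best=H4
  ? 98.80.7.47  path d0:H4→d1:-→d2:-→d3:-→d4:-→d5:-→d6:-→d7:-→d8:H5→d9:-→d10:-→d11:-→d12:H3→d13:H5  best=H5
  + 98.0.0.0/8 (H3) depth=8
  + 98.84.0.0/16 (H4) depth=16
  + 98.84.61.240/28 (H5) depth=28
  + 0.0.0.0/0 (H0) depth=0
  ? 98.0.68.212  path d0:H0→d1:-→d2:-→d3:-→d4:-→d5:-→d6:-→d7:-→d8:H3→d9:-  best=H3
  + 21.114.48.0/20 (H0) depth=20
  ? 76.212.188.92  path d0:H0→d1:-→d2:-  best=H0
  + 21.114.62.87/32 (H6) depth=32

== LOOKUPS ==
["H6","H1","H6","no-route","H3","no-route","H6","H2","H5","H5","H4","H5","H3","H0"]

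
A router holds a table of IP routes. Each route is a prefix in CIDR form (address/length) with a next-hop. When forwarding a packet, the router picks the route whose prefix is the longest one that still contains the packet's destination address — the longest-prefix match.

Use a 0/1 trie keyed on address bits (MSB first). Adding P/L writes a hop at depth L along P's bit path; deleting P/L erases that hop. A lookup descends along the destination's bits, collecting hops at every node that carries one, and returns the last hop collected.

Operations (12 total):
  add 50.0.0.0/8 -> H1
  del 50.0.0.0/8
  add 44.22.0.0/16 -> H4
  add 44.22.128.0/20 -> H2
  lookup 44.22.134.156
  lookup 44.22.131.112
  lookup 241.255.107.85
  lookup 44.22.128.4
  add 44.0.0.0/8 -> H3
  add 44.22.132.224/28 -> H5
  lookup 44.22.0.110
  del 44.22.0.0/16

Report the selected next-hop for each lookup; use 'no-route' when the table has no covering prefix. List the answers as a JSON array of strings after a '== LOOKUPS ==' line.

Process each operation:
  + 50.0.0.0/8 (H1) depth=8
  del 50.0.0.0/8 (clear depth 8)
  + 44.22.0.0/16 (H4) depth=16
  + 44.22.128.0/20 (H2) depth=20
  Q 44.22.134.156: descend 00101100000101101000 ; hops seen [H4,H2] ; pick H2
  Q 44.22.131.112: descend 00101100000101101000 ; hops seen [H4,H2] ; pick H2
  Q 241.255.107.85: descend ε ; hops seen [∅] ; pick no-route
  Q 44.22.128.4: descend 00101100000101101000 ; hops seen [H4,H2] ; pick H2
  + 44.0.0.0/8 (H3) depth=8
  + 44.22.132.224/28 (H5) depth=28
  Q 44.22.0.110: descend 0010110000010110 ; hops seen [H3,H4] ; pick H4
  del 44.22.0.0/16 (clear depth 16)

== LOOKUPS ==
["H2","H2","no-route","H2","H4"]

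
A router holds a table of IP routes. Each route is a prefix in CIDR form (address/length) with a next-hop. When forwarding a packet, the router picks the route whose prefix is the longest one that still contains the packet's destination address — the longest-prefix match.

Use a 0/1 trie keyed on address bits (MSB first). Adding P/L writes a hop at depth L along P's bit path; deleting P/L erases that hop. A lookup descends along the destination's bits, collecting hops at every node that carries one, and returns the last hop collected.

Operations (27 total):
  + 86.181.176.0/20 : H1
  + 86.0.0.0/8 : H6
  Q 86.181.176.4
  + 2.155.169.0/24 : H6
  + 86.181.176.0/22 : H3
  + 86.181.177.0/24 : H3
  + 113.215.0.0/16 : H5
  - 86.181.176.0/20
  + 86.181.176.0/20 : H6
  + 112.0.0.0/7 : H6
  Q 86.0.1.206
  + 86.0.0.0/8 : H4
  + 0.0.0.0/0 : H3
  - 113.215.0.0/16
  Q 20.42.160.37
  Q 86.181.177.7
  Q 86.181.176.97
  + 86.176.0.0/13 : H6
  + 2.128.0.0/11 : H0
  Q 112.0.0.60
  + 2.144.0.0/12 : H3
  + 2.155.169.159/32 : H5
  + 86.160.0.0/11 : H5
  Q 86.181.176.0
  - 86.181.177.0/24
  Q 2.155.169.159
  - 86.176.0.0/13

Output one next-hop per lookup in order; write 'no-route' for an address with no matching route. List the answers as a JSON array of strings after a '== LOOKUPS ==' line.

Trace:
  + 86.181.176.0/20 (H1) depth=20
  + 86.0.0.0/8 (H6) depth=8
  ? 86.181.176.4  path d0:-→d1:-→d2:-→d3:-→d4:-→d5:-→d6:-→d7:-→d8:H6→d9:-→d10:-→d11:-→d12:-→d13:-→d14:-→d15:-→d16:-→d17:-→d18:-→d19:-→d20:H1  best=H1
  + 2.155.169.0/24 (H6) depth=24
  + 86.181.176.0/22 (H3) depth=22
  + 86.181.177.0/24 (H3) depth=24
  + 113.215.0.0/16 (H5) depth=16
  - 86.181.176.0/20 clear@20
  + 86.181.176.0/20 (H6) depth=20
  + 112.0.0.0/7 (H6) depth=7
  ? 86.0.1.206  path d0:-→d1:-→d2:-→d3:-→d4:-→d5:-→d6:-→d7:-→d8:H6  best=H6
  + 86.0.0.0/8 (H4) depth=8
  + 0.0.0.0/0 (H3) depth=0
  - 113.215.0.0/16 clear@16
  ? 20.42.160.37  path d0:H3→d1:-→d2:-→d3:-  best=H3
  ? 86.181.177.7  path d0:H3→d1:-→d2:-→d3:-→d4:-→d5:-→d6:-→d7:-→d8:H4→d9:-→d10:-→d11:-→d12:-→d13:-→d14:-→d15:-→d16:-→d17:-→d18:-→d19:-→d20:H6→d21:-→d22:H3→d23:-→d24:H3  best=H3
  ? 86.181.176.97  path d0:H3→d1:-→d2:-→d3:-→d4:-→d5:-→d6:-→d7:-→d8:H4→d9:-→d10:-→d11:-→d12:-→d13:-→d14:-→d15:-→d16:-→d17:-→d18:-→d19:-→d20:H6→d21:-→d22:H3→d23:-  best=H3
  + 86.176.0.0/13 (H6) depth=13
  + 2.128.0.0/11 (H0) depth=11
  ? 112.0.0.60  path d0:H3→d1:-→d2:-→d3:-→d4:-→d5:-→d6:-→d7:H6  best=H6
  + 2.144.0.0/12 (H3) depth=12
  + 2.155.169.159/32 (H5) depth=32
  + 86.160.0.0/11 (H5) depth=11
  ? 86.181.176.0  path d0:H3→d1:-→d2:-→d3:-→d4:-→d5:-→d6:-→d7:-→d8:H4→d9:-→d10:-→d11:H5→d12:-→d13:H6→d14:-→d15:-→d16:-→d17:-→d18:-→d19:-→d20:H6→d21:-→d22:H3→d23:-  best=H3
  - 86.181.177.0/24 clear@24
  ? 2.155.169.159  path d0:H3→d1:-→d2:-→d3:-→d4:-→d5:-→d6:-→d7:-→d8:-→d9:-→d10:-→d11:H0→d12:H3→d13:-→d14:-→d15:-→d16:-→d17:-→d18:-→d19:-→d20:-→d21:-→d22:-→d23:-→d24:H6→d25:-→d26:-→d27:-→d28:-→d29:-→d30:-→d31:-→d32:H5  best=H5
  - 86.176.0.0/13 clear@13

== LOOKUPS ==
["H1","H6","H3","H3","H3","H6","H3","H5"]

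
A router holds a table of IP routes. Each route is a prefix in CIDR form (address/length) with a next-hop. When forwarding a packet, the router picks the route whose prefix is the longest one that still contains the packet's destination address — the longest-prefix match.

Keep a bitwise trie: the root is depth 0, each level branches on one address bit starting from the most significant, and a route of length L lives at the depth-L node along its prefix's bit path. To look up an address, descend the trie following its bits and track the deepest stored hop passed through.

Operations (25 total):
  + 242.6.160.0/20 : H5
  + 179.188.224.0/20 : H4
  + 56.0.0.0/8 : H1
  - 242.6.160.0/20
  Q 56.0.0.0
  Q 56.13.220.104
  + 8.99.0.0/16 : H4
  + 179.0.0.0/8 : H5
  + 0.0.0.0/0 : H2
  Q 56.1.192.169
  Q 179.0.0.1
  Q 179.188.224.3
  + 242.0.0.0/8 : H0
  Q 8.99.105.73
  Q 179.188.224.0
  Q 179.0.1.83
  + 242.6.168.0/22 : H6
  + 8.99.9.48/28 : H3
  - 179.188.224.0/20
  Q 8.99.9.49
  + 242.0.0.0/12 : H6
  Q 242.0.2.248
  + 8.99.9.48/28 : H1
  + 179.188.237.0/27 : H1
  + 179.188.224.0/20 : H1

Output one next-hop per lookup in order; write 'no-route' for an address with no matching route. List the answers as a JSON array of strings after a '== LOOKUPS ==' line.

Trace:
  + 242.6.160.0/20 (H5) depth=20
  + 179.188.224.0/20 (H4) depth=20
  + 56.0.0.0/8 (H1) depth=8
  del 242.6.160.0/20 (clear depth 20)
  lookup 56.0.0.0: bits 00111000 walk d0:-→d1:-→d2:-→d3:-→d4:-→d5:-→d6:-→d7:-→d8:H1 -> H1
  lookup 56.13.220.104: bits 00111000 walk d0:-→d1:-→d2:-→d3:-→d4:-→d5:-→d6:-→d7:-→d8:H1 -> H1
  + 8.99.0.0/16 (H4) depth=16
  + 179.0.0.0/8 (H5) depth=8
  + 0.0.0.0/0 (H2) depth=0
  lookup 56.1.192.169: bits 00111000 walk d0:H2→d1:-→d2:-→d3:-→d4:-→d5:-→d6:-→d7:-→d8:H1 -> H1
  lookup 179.0.0.1: bits 10110011 walk d0:H2→d1:-→d2:-→d3:-→d4:-→d5:-→d6:-→d7:-→d8:H5 -> H5
  lookup 179.188.224.3: bits 10110011101111001110 walk d0:H2→d1:-→d2:-→d3:-→d4:-→d5:-→d6:-→d7:-→d8:H5→d9:-→d10:-→d11:-→d12:-→d13:-→d14:-→d15:-→d16:-→d17:-→d18:-→d19:-→d20:H4 -> H4
  + 242.0.0.0/8 (H0) depth=8
  lookup 8.99.105.73: bits 0000100001100011 walk d0:H2→d1:-→d2:-→d3:-→d4:-→d5:-→d6:-→d7:-→d8:-→d9:-→d10:-→d11:-→d12:-→d13:-→d14:-→d15:-→d16:H4 -> H4
  lookup 179.188.224.0: bits 10110011101111001110 walk d0:H2→d1:-→d2:-→d3:-→d4:-→d5:-→d6:-→d7:-→d8:H5→d9:-→d10:-→d11:-→d12:-→d13:-→d14:-→d15:-→d16:-→d17:-→d18:-→d19:-→d20:H4 -> H4
  lookup 179.0.1.83: bits 10110011 walk d0:H2→d1:-→d2:-→d3:-→d4:-→d5:-→d6:-→d7:-→d8:H5 -> H5
  + 242.6.168.0/22 (H6) depth=22
  + 8.99.9.48/28 (H3) depth=28
  del 179.188.224.0/20 (clear depth 20)
  lookup 8.99.9.49: bits 0000100001100011000010010011 walk d0:H2→d1:-→d2:-→d3:-→d4:-→d5:-→d6:-→d7:-→d8:-→d9:-→d10:-→d11:-→d12:-→d13:-→d14:-→d15:-→d16:H4→d17:-→d18:-→d19:-→d20:-→d21:-→d22:-→d23:-→d24:-→d25:-→d26:-→d27:-→d28:H3 -> H3
  + 242.0.0.0/12 (H6) depth=12
  lookup 242.0.2.248: bits 1111001000000 walk d0:H2→d1:-→d2:-→d3:-→d4:-→d5:-→d6:-→d7:-→d8:H0→d9:-→d10:-→d11:-→d12:H6→d13:- -> H6
  + 8.99.9.48/28 (H1) depth=28
  + 179.188.237.0/27 (H1) depth=27
  + 179.188.224.0/20 (H1) depth=20

== LOOKUPS ==
["H1","H1","H1","H5","H4","H4","H4","H5","H3","H6"]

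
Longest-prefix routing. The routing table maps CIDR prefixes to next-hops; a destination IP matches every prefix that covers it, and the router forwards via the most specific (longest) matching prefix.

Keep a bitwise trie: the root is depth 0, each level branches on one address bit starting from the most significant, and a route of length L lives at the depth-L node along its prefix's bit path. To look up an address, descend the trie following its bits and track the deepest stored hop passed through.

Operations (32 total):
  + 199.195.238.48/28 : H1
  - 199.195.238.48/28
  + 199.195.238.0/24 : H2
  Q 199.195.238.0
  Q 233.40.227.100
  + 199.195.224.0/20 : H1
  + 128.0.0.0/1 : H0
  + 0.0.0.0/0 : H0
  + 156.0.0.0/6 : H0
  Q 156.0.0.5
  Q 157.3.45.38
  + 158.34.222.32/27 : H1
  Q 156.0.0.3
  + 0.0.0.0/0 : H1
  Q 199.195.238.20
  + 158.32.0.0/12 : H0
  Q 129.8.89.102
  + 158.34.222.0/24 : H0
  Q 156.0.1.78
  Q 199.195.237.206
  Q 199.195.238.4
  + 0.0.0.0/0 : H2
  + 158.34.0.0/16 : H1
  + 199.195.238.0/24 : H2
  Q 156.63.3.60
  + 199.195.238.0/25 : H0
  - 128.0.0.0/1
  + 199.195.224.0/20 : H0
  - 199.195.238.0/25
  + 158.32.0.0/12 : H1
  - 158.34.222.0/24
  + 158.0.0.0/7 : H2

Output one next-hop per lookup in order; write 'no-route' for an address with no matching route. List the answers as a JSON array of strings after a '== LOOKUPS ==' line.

Trace:
  add 199.195.238.48/28 -> H1 at depth 28
  - 199.195.238.48/28 clear@28
  add 199.195.238.0/24 -> H2 at depth 24
  lookup 199.195.238.0: bits 11000111110000111110111000 walk d0:-→d1:-→d2:-→d3:-→d4:-→d5:-→d6:-→d7:-→d8:-→d9:-→d10:-→d11:-→d12:-→d13:-→d14:-→d15:-→d16:-→d17:-→d18:-→d19:-→d20:-→d21:-→d22:-→d23:-→d24:H2→d25:-→d26:- -> H2
  lookup 233.40.227.100: bits 11 walk d0:-→d1:-→d2:- -> no-route
  add 199.195.224.0/20 -> H1 at depth 20
  add 128.0.0.0/1 -> H0 at depth 1
  add 0.0.0.0/0 -> H0 at depth 0
  add 156.0.0.0/6 -> H0 at depth 6
  lookup 156.0.0.5: bits 100111 walk d0:H0→d1:H0→d2:-→d3:-→d4:-→d5:-→d6:H0 -> H0
  lookup 157.3.45.38: bits 100111 walk d0:H0→d1:H0→d2:-→d3:-→d4:-→d5:-→d6:H0 -> H0
  add 158.34.222.32/27 -> H1 at depth 27
  lookup 156.0.0.3: bits 100111 walk d0:H0→d1:H0→d2:-→d3:-→d4:-→d5:-→d6:H0 -> H0
  add 0.0.0.0/0 -> H1 at depth 0
  lookup 199.195.238.20: bits 11000111110000111110111000 walk d0:H1→d1:H0→d2:-→d3:-→d4:-→d5:-→d6:-→d7:-→d8:-→d9:-→d10:-→d11:-→d12:-→d13:-→d14:-→d15:-→d16:-→d17:-→d18:-→d19:-→d20:H1→d21:-→d22:-→d23:-→d24:H2→d25:-→d26:- -> H2
  add 158.32.0.0/12 -> H0 at depth 12
  lookup 129.8.89.102: bits 100 walk d0:H1→d1:H0→d2:-→d3:- -> H0
  add 158.34.222.0/24 -> H0 at depth 24
  lookup 156.0.1.78: bits 100111 walk d0:H1→d1:H0→d2:-→d3:-→d4:-→d5:-→d6:H0 -> H0
  lookup 199.195.237.206: bits 1100011111000011111011 walk d0:H1→d1:H0→d2:-→d3:-→d4:-→d5:-→d6:-→d7:-→d8:-→d9:-→d10:-→d11:-→d12:-→d13:-→d14:-→d15:-→d16:-→d17:-→d18:-→d19:-→d20:H1→d21:-→d22:- -> H1
  lookup 199.195.238.4: bits 11000111110000111110111000 walk d0:H1→d1:H0→d2:-→d3:-→d4:-→d5:-→d6:-→d7:-→d8:-→d9:-→d10:-→d11:-→d12:-→d13:-→d14:-→d15:-→d16:-→d17:-→d18:-→d19:-→d20:H1→d21:-→d22:-→d23:-→d24:H2→d25:-→d26:- -> H2
  add 0.0.0.0/0 -> H2 at depth 0
  add 158.34.0.0/16 -> H1 at depth 16
  add 199.195.238.0/24 -> H2 at depth 24
  lookup 156.63.3.60: bits 100111 walk d0:H2→d1:H0→d2:-→d3:-→d4:-→d5:-→d6:H0 -> H0
  add 199.195.238.0/25 -> H0 at depth 25
  - 128.0.0.0/1 clear@1
  add 199.195.224.0/20 -> H0 at depth 20
  - 199.195.238.0/25 clear@25
  add 158.32.0.0/12 -> H1 at depth 12
  - 158.34.222.0/24 clear@24
  add 158.0.0.0/7 -> H2 at depth 7

== LOOKUPS ==
["H2","no-route","H0","H0","H0","H2","H0","H0","H1","H2","H0"]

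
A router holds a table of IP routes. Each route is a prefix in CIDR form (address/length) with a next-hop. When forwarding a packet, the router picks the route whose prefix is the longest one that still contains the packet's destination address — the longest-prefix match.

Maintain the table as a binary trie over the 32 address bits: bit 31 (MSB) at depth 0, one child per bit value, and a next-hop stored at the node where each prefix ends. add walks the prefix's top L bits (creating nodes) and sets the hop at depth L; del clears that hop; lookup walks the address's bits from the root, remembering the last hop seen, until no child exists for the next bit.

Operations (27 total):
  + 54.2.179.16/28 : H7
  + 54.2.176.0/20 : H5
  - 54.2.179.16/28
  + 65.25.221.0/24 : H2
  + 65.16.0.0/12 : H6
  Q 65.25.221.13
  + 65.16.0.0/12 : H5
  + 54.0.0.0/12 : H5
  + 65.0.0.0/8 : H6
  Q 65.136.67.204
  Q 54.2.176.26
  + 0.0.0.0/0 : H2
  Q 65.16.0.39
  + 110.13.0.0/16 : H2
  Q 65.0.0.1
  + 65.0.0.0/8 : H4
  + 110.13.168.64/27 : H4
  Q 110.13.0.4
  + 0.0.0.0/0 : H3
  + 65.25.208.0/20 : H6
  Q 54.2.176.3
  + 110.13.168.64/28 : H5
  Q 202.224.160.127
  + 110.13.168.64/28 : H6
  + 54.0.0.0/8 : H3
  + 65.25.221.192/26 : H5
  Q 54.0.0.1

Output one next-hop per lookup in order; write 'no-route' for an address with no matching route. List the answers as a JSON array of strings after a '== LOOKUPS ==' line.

Process each operation:
  + 54.2.179.16/28 (H7) depth=28
  + 54.2.176.0/20 (H5) depth=20
  del 54.2.179.16/28 (clear depth 28)
  + 65.25.221.0/24 (H2) depth=24
  + 65.16.0.0/12 (H6) depth=12
  Q 65.25.221.13: descend 010000010001100111011101 ; hops seen [H6,H2] ; pick H2
  + 65.16.0.0/12 (H5) depth=12
  + 54.0.0.0/12 (H5) depth=12
  + 65.0.0.0/8 (H6) depth=8
  Q 65.136.67.204: descend 01000001 ; hops seen [H6] ; pick H6
  Q 54.2.176.26: descend 0011011000000010101100 ; hops seen [H5,H5] ; pick H5
  + 0.0.0.0/0 (H2) depth=0
  Q 65.16.0.39: descend 010000010001 ; hops seen [H2,H6,H5] ; pick H5
  + 110.13.0.0/16 (H2) depth=16
  Q 65.0.0.1: descend 01000001000 ; hops seen [H2,H6] ; pick H6
  + 65.0.0.0/8 (H4) depth=8
  + 110.13.168.64/27 (H4) depth=27
  Q 110.13.0.4: descend 0110111000001101 ; hops seen [H2,H2] ; pick H2
  + 0.0.0.0/0 (H3) depth=0
  + 65.25.208.0/20 (H6) depth=20
  Q 54.2.176.3: descend 0011011000000010101100 ; hops seen [H3,H5,H5] ; pick H5
  + 110.13.168.64/28 (H5) depth=28
  Q 202.224.160.127: descend ε ; hops seen [H3] ; pick H3
  + 110.13.168.64/28 (H6) depth=28
  + 54.0.0.0/8 (H3) depth=8
  + 65.25.221.192/26 (H5) depth=26
  Q 54.0.0.1: descend 00110110000000 ; hops seen [H3,H3,H5] ; pick H5

== LOOKUPS ==
["H2","H6","H5","H5","H6","H2","H5","H3","H5"]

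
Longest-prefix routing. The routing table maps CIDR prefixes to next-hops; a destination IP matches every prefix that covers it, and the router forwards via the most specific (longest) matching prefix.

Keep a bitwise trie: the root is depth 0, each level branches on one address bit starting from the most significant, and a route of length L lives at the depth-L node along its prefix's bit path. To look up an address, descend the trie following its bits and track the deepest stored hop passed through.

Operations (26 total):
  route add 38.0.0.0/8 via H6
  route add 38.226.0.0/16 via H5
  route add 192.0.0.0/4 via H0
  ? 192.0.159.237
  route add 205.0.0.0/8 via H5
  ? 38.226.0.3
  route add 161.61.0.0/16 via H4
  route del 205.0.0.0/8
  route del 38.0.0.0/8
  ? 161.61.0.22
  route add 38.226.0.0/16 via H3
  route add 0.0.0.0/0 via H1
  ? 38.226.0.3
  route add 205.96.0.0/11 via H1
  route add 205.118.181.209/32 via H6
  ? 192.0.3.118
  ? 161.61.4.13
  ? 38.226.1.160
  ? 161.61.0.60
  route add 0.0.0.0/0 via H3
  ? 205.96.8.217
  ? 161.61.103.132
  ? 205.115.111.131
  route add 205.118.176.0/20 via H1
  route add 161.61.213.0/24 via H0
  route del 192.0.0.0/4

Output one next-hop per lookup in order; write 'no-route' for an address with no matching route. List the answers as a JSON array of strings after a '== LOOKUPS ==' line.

Apply in order:
  add 38.0.0.0/8 -> H6 at depth 8
  add 38.226.0.0/16 -> H5 at depth 16
  add 192.0.0.0/4 -> H0 at depth 4
  ? 192.0.159.237  path d0:-→d1:-→d2:-→d3:-→d4:H0  best=H0
  add 205.0.0.0/8 -> H5 at depth 8
  ? 38.226.0.3  path d0:-→d1:-→d2:-→d3:-→d4:-→d5:-→d6:-→d7:-→d8:H6→d9:-→d10:-→d11:-→d12:-→d13:-→d14:-→d15:-→d16:H5  best=H5
  add 161.61.0.0/16 -> H4 at depth 16
  - 205.0.0.0/8 clear@8
  - 38.0.0.0/8 clear@8
  ? 161.61.0.22  path d0:-→d1:-→d2:-→d3:-→d4:-→d5:-→d6:-→d7:-→d8:-→d9:-→d10:-→d11:-→d12:-→d13:-→d14:-→d15:-→d16:H4  best=H4
  add 38.226.0.0/16 -> H3 at depth 16
  add 0.0.0.0/0 -> H1 at depth 0
  ? 38.226.0.3  path d0:H1→d1:-→d2:-→d3:-→d4:-→d5:-→d6:-→d7:-→d8:-→d9:-→d10:-→d11:-→d12:-→d13:-→d14:-→d15:-→d16:H3  best=H3
  add 205.96.0.0/11 -> H1 at depth 11
  add 205.118.181.209/32 -> H6 at depth 32
  ? 192.0.3.118  path d0:H1→d1:-→d2:-→d3:-→d4:H0  best=H0
  ? 161.61.4.13  path d0:H1→d1:-→d2:-→d3:-→d4:-→d5:-→d6:-→d7:-→d8:-→d9:-→d10:-→d11:-→d12:-→d13:-→d14:-→d15:-→d16:H4  best=H4
  ? 38.226.1.160  path d0:H1→d1:-→d2:-→d3:-→d4:-→d5:-→d6:-→d7:-→d8:-→d9:-→d10:-→d11:-→d12:-→d13:-→d14:-→d15:-→d16:H3  best=H3
  ? 161.61.0.60  path d0:H1→d1:-→d2:-→d3:-→d4:-→d5:-→d6:-→d7:-→d8:-→d9:-→d10:-→d11:-→d12:-→d13:-→d14:-→d15:-→d16:H4  best=H4
  add 0.0.0.0/0 -> H3 at depth 0
  ? 205.96.8.217  path d0:H3→d1:-→d2:-→d3:-→d4:H0→d5:-→d6:-→d7:-→d8:-→d9:-→d10:-→d11:H1  best=H1
  ? 161.61.103.132  path d0:H3→d1:-→d2:-→d3:-→d4:-→d5:-→d6:-→d7:-→d8:-→d9:-→d10:-→d11:-→d12:-→d13:-→d14:-→d15:-→d16:H4  best=H4
  ? 205.115.111.131  path d0:H3→d1:-→d2:-→d3:-→d4:H0→d5:-→d6:-→d7:-→d8:-→d9:-→d10:-→d11:H1→d12:-→d13:-  best=H1
  add 205.118.176.0/20 -> H1 at depth 20
  add 161.61.213.0/24 -> H0 at depth 24
  - 192.0.0.0/4 clear@4

== LOOKUPS ==
["H0","H5","H4","H3","H0","H4","H3","H4","H1","H4","H1"]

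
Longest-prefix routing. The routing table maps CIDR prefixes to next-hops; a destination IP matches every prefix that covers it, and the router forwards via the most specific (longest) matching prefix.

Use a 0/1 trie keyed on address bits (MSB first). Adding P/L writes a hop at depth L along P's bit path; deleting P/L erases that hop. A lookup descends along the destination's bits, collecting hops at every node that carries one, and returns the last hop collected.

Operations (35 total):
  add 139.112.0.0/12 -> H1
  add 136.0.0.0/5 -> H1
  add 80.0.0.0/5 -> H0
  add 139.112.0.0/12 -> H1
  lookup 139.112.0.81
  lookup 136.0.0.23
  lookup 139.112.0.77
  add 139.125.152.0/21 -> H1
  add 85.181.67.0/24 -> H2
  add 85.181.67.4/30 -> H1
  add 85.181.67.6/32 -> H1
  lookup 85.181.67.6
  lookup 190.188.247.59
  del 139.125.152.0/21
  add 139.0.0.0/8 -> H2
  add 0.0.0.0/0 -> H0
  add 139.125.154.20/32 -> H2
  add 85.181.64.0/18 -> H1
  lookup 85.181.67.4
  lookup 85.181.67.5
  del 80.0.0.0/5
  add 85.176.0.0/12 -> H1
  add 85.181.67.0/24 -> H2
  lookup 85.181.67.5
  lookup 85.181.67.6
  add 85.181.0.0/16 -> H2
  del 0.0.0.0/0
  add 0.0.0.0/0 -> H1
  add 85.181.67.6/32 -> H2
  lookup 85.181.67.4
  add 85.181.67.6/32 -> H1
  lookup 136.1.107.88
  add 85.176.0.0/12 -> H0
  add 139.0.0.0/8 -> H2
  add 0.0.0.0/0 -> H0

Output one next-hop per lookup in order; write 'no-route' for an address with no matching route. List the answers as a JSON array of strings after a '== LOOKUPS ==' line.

Trace:
  add 139.112.0.0/12 -> H1 at depth 12
  add 136.0.0.0/5 -> H1 at depth 5
  add 80.0.0.0/5 -> H0 at depth 5
  add 139.112.0.0/12 -> H1 at depth 12
  Q 139.112.0.81: descend 100010110111 ; hops seen [H1,H1] ; pick H1
  Q 136.0.0.23: descend 100010 ; hops seen [H1] ; pick H1
  Q 139.112.0.77: descend 100010110111 ; hops seen [H1,H1] ; pick H1
  add 139.125.152.0/21 -> H1 at depth 21
  add 85.181.67.0/24 -> H2 at depth 24
  add 85.181.67.4/30 -> H1 at depth 30
  add 85.181.67.6/32 -> H1 at depth 32
  Q 85.181.67.6: descend 01010101101101010100001100000110 ; hops seen [H0,H2,H1,H1] ; pick H1
  Q 190.188.247.59: descend 10 ; hops seen [∅] ; pick no-route
  - 139.125.152.0/21 clear@21
  add 139.0.0.0/8 -> H2 at depth 8
  add 0.0.0.0/0 -> H0 at depth 0
  add 139.125.154.20/32 -> H2 at depth 32
  add 85.181.64.0/18 -> H1 at depth 18
  Q 85.181.67.4: descend 010101011011010101000011000001 ; hops seen [H0,H0,H1,H2,H1] ; pick H1
  Q 85.181.67.5: descend 010101011011010101000011000001 ; hops seen [H0,H0,H1,H2,H1] ; pick H1
  - 80.0.0.0/5 clear@5
  add 85.176.0.0/12 -> H1 at depth 12
  add 85.181.67.0/24 -> H2 at depth 24
  Q 85.181.67.5: descend 010101011011010101000011000001 ; hops seen [H0,H1,H1,H2,H1] ; pick H1
  Q 85.181.67.6: descend 01010101101101010100001100000110 ; hops seen [H0,H1,H1,H2,H1,H1] ; pick H1
  add 85.181.0.0/16 -> H2 at depth 16
  - 0.0.0.0/0 clear@0
  add 0.0.0.0/0 -> H1 at depth 0
  add 85.181.67.6/32 -> H2 at depth 32
  Q 85.181.67.4: descend 010101011011010101000011000001 ; hops seen [H1,H1,H2,H1,H2,H1] ; pick H1
  add 85.181.67.6/32 -> H1 at depth 32
  Q 136.1.107.88: descend 100010 ; hops seen [H1,H1] ; pick H1
  add 85.176.0.0/12 -> H0 at depth 12
  add 139.0.0.0/8 -> H2 at depth 8
  add 0.0.0.0/0 -> H0 at depth 0

== LOOKUPS ==
["H1","H1","H1","H1","no-route","H1","H1","H1","H1","H1","H1"]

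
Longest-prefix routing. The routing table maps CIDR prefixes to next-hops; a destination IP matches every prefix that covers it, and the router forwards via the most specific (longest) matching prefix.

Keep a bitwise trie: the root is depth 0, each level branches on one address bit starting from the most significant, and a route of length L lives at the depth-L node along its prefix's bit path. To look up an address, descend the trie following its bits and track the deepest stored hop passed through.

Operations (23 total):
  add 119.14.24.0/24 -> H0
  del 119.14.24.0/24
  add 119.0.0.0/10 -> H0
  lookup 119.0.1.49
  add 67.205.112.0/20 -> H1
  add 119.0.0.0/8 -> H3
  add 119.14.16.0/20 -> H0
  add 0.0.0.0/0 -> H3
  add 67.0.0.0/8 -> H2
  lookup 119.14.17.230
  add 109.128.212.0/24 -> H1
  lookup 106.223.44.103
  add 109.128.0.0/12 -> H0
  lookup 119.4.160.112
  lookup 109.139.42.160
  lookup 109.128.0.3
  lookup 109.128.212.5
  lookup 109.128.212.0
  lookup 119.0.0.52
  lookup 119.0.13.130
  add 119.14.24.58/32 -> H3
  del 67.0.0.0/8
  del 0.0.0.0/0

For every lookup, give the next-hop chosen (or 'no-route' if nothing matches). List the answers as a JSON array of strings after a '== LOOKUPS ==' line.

Trace:
  add 119.14.24.0/24 -> H0 at depth 24
  del 119.14.24.0/24 (clear depth 24)
  add 119.0.0.0/10 -> H0 at depth 10
  lookup 119.0.1.49: bits 011101110000 walk d0:-→d1:-→d2:-→d3:-→d4:-→d5:-→d6:-→d7:-→d8:-→d9:-→d10:H0→d11:-→d12:- -> H0
  add 67.205.112.0/20 -> H1 at depth 20
  add 119.0.0.0/8 -> H3 at depth 8
  add 119.14.16.0/20 -> H0 at depth 20
  add 0.0.0.0/0 -> H3 at depth 0
  add 67.0.0.0/8 -> H2 at depth 8
  lookup 119.14.17.230: bits 01110111000011100001 walk d0:H3→d1:-→d2:-→d3:-→d4:-→d5:-→d6:-→d7:-→d8:H3→d9:-→d10:H0→d11:-→d12:-→d13:-→d14:-→d15:-→d16:-→d17:-→d18:-→d19:-→d20:H0 -> H0
  add 109.128.212.0/24 -> H1 at depth 24
  lookup 106.223.44.103: bits 01101 walk d0:H3→d1:-→d2:-→d3:-→d4:-→d5:- -> H3
  add 109.128.0.0/12 -> H0 at depth 12
  lookup 119.4.160.112: bits 011101110000 walk d0:H3→d1:-→d2:-→d3:-→d4:-→d5:-→d6:-→d7:-→d8:H3→d9:-→d10:H0→d11:-→d12:- -> H0
  lookup 109.139.42.160: bits 011011011000 walk d0:H3→d1:-→d2:-→d3:-→d4:-→d5:-→d6:-→d7:-→d8:-→d9:-→d10:-→d11:-→d12:H0 -> H0
  lookup 109.128.0.3: bits 0110110110000000 walk d0:H3→d1:-→d2:-→d3:-→d4:-→d5:-→d6:-→d7:-→d8:-→d9:-→d10:-→d11:-→d12:H0→d13:-→d14:-→d15:-→d16:- -> H0
  lookup 109.128.212.5: bits 011011011000000011010100 walk d0:H3→d1:-→d2:-→d3:-→d4:-→d5:-→d6:-→d7:-→d8:-→d9:-→d10:-→d11:-→d12:H0→d13:-→d14:-→d15:-→d16:-→d17:-→d18:-→d19:-→d20:-→d21:-→d22:-→d23:-→d24:H1 -> H1
  lookup 109.128.212.0: bits 011011011000000011010100 walk d0:H3→d1:-→d2:-→d3:-→d4:-→d5:-→d6:-→d7:-→d8:-→d9:-→d10:-→d11:-→d12:H0→d13:-→d14:-→d15:-→d16:-→d17:-→d18:-→d19:-→d20:-→d21:-→d22:-→d23:-→d24:H1 -> H1
  lookup 119.0.0.52: bits 011101110000 walk d0:H3→d1:-→d2:-→d3:-→d4:-→d5:-→d6:-→d7:-→d8:H3→d9:-→d10:H0→d11:-→d12:- -> H0
  lookup 119.0.13.130: bits 011101110000 walk d0:H3→d1:-→d2:-→d3:-→d4:-→d5:-→d6:-→d7:-→d8:H3→d9:-→d10:H0→d11:-→d12:- -> H0
  add 119.14.24.58/32 -> H3 at depth 32
  del 67.0.0.0/8 (clear depth 8)
  del 0.0.0.0/0 (clear depth 0)

== LOOKUPS ==
["H0","H0","H3","H0","H0","H0","H1","H1","H0","H0"]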